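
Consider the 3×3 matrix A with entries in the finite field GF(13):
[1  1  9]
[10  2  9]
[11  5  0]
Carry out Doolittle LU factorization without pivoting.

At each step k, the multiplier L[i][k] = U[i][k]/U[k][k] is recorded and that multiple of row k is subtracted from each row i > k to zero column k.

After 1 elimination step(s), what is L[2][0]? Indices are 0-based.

L[2][0] = 11

Step 1: pivot at (0,0) is 1.
  row1 ← row1 − (10)·row0  ⇒  L[1][0]=10, U row1=(0, 5, 10)
  row2 ← row2 − (11)·row0  ⇒  L[2][0]=11, U row2=(0, 7, 5)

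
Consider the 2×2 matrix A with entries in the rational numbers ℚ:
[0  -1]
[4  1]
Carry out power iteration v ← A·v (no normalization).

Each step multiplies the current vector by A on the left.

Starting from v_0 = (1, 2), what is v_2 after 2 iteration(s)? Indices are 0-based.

v_0 = (1, 2).
v_1 = A·v_0 = (-2, 6).
v_2 = A·v_1 = (-6, -2).

v_2 = (-6, -2)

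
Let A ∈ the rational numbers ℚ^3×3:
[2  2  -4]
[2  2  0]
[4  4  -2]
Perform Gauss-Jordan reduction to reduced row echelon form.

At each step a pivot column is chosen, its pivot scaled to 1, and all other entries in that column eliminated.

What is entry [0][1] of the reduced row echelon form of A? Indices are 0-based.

M[0][1] = 1

pivot(0,0)=2: scale R0 → (1, 1, -2)
  clear (1,0): R1 −= (2)R0 → (0, 0, 4)
  clear (2,0): R2 −= (4)R0 → (0, 0, 6)
col 1: no nonzero at/below row 1; advance.
pivot(1,2)=4: scale R1 → (0, 0, 1)
  clear (0,2): R0 −= (-2)R1 → (1, 1, 0)
  clear (2,2): R2 −= (6)R1 → (0, 0, 0)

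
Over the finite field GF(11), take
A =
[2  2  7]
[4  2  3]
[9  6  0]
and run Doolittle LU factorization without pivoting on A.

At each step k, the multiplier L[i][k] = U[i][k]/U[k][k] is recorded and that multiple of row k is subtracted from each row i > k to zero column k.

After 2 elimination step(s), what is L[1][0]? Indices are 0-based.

Step 1: pivot at (0,0) is 2.
  row1 ← row1 − (2)·row0  ⇒  L[1][0]=2, U row1=(0, 9, 0)
  row2 ← row2 − (10)·row0  ⇒  L[2][0]=10, U row2=(0, 8, 7)
Step 2: pivot at (1,1) is 9.
  row2 ← row2 − (7)·row1  ⇒  L[2][1]=7, U row2=(0, 0, 7)

L[1][0] = 2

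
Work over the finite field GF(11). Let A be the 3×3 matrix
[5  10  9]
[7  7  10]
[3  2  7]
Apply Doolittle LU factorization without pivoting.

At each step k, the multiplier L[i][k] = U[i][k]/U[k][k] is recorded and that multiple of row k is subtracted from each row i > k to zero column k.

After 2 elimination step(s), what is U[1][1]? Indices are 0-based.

k=0: U[0][0]=5
  eliminate (1,0): mult=8, new row 1: (0, 4, 4); set L[1][0]=8
  eliminate (2,0): mult=5, new row 2: (0, 7, 6); set L[2][0]=5
k=1: U[1][1]=4
  eliminate (2,1): mult=10, new row 2: (0, 0, 10); set L[2][1]=10

U[1][1] = 4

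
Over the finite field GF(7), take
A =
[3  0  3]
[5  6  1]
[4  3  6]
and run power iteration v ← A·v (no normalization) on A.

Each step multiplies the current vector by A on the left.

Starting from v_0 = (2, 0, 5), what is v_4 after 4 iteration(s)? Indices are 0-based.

v_4 = (4, 1, 6)

v_0 = (2, 0, 5).
v_1 = A·v_0 = (0, 1, 3).
v_2 = A·v_1 = (2, 2, 0).
v_3 = A·v_2 = (6, 1, 0).
v_4 = A·v_3 = (4, 1, 6).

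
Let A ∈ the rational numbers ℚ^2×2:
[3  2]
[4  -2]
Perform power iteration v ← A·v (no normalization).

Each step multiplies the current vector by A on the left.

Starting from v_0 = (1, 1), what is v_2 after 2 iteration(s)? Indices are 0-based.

v_2 = (19, 16)

v_0 = (1, 1).
v_1 = A·v_0 = (5, 2).
v_2 = A·v_1 = (19, 16).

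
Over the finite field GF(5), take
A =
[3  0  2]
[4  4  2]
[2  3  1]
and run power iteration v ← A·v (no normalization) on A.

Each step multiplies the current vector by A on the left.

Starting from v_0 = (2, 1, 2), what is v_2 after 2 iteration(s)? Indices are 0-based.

v_2 = (3, 2, 2)

v_0 = (2, 1, 2).
v_1 = A·v_0 = (0, 1, 4).
v_2 = A·v_1 = (3, 2, 2).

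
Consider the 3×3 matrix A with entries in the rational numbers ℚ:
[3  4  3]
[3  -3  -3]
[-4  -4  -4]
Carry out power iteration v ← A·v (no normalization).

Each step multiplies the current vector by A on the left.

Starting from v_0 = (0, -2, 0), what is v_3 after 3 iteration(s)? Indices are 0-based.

v_0 = (0, -2, 0).
v_1 = A·v_0 = (-8, 6, 8).
v_2 = A·v_1 = (24, -66, -24).
v_3 = A·v_2 = (-264, 342, 264).

v_3 = (-264, 342, 264)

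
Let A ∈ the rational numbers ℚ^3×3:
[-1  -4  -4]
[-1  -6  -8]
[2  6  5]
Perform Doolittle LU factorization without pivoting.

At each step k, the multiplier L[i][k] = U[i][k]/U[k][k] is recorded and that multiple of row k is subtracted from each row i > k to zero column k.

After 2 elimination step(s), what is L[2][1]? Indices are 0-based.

L[2][1] = 1

[col 0] pivot -1
  R1 -= 1*R0 → (0, -2, -4)  (L[1][0] := 1)
  R2 -= -2*R0 → (0, -2, -3)  (L[2][0] := -2)
[col 1] pivot -2
  R2 -= 1*R1 → (0, 0, 1)  (L[2][1] := 1)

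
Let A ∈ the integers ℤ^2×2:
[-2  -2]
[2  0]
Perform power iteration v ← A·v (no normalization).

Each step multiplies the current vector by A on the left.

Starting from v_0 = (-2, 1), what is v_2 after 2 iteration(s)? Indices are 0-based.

v_0 = (-2, 1).
v_1 = A·v_0 = (2, -4).
v_2 = A·v_1 = (4, 4).

v_2 = (4, 4)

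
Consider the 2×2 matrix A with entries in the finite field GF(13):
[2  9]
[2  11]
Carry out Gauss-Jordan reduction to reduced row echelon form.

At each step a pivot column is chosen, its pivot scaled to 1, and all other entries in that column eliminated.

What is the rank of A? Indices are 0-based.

rank = 2

[1] R0 /= 2  ⇒  (1, 11)
     R1 -= 2·R0  ⇒  (0, 2)
[2] R1 /= 2  ⇒  (0, 1)
     R0 -= 11·R1  ⇒  (1, 0)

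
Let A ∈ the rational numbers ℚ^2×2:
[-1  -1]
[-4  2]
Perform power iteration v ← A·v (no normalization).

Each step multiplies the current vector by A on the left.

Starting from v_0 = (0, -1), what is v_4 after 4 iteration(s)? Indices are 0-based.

v_0 = (0, -1).
v_1 = A·v_0 = (1, -2).
v_2 = A·v_1 = (1, -8).
v_3 = A·v_2 = (7, -20).
v_4 = A·v_3 = (13, -68).

v_4 = (13, -68)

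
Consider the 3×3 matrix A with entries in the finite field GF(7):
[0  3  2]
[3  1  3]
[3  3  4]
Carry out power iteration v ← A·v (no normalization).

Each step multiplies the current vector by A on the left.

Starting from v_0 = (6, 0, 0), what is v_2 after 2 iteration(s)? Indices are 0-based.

v_2 = (6, 2, 0)

v_0 = (6, 0, 0).
v_1 = A·v_0 = (0, 4, 4).
v_2 = A·v_1 = (6, 2, 0).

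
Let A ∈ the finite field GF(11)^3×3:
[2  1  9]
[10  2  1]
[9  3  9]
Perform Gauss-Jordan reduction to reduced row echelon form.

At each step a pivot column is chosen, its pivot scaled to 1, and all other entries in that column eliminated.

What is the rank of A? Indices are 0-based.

rank = 3

[1] R0 /= 2  ⇒  (1, 6, 10)
     R1 -= 10·R0  ⇒  (0, 8, 0)
     R2 -= 9·R0  ⇒  (0, 4, 7)
[2] R1 /= 8  ⇒  (0, 1, 0)
     R0 -= 6·R1  ⇒  (1, 0, 10)
     R2 -= 4·R1  ⇒  (0, 0, 7)
[3] R2 /= 7  ⇒  (0, 0, 1)
     R0 -= 10·R2  ⇒  (1, 0, 0)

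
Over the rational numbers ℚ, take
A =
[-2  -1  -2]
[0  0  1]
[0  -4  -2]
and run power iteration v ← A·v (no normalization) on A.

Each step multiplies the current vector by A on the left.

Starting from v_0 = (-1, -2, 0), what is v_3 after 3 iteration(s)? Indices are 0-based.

v_3 = (72, -16, 0)

v_0 = (-1, -2, 0).
v_1 = A·v_0 = (4, 0, 8).
v_2 = A·v_1 = (-24, 8, -16).
v_3 = A·v_2 = (72, -16, 0).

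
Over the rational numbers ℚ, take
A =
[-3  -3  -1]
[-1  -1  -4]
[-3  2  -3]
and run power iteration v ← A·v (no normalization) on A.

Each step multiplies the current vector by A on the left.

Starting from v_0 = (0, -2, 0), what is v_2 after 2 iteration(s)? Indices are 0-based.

v_2 = (-20, 8, -2)

v_0 = (0, -2, 0).
v_1 = A·v_0 = (6, 2, -4).
v_2 = A·v_1 = (-20, 8, -2).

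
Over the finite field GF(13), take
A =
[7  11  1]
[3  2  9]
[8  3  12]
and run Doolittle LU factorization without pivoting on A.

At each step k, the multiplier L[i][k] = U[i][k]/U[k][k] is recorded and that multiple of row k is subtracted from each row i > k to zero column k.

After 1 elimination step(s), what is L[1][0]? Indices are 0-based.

k=0: U[0][0]=7
  eliminate (1,0): mult=6, new row 1: (0, 1, 3); set L[1][0]=6
  eliminate (2,0): mult=3, new row 2: (0, 9, 9); set L[2][0]=3

L[1][0] = 6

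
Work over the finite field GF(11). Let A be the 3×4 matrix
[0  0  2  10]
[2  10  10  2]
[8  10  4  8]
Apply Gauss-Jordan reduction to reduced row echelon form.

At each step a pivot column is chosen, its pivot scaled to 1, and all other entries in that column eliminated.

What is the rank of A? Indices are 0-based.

[1] R0 <-> R1
[1] R0 /= 2  ⇒  (1, 5, 5, 1)
     R2 -= 8·R0  ⇒  (0, 3, 8, 0)
[2] R1 <-> R2
[2] R1 /= 3  ⇒  (0, 1, 10, 0)
     R0 -= 5·R1  ⇒  (1, 0, 10, 1)
[3] R2 /= 2  ⇒  (0, 0, 1, 5)
     R0 -= 10·R2  ⇒  (1, 0, 0, 6)
     R1 -= 10·R2  ⇒  (0, 1, 0, 5)

rank = 3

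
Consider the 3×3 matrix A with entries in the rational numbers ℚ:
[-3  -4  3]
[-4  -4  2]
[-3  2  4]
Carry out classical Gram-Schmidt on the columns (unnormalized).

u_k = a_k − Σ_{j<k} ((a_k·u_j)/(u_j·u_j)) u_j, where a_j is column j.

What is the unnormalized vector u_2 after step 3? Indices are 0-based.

Step 1: u_0 = a_0 = (-3, -4, -3).
Step 2: u_1 = a_1 − (11/17)·u_0 = (-35/17, -24/17, 67/17).
Step 3: u_2 = a_2 − (-29/34)·u_0 − (23/74)·u_1 = (40/37, -36/37, 8/37).

u_2 = (40/37, -36/37, 8/37)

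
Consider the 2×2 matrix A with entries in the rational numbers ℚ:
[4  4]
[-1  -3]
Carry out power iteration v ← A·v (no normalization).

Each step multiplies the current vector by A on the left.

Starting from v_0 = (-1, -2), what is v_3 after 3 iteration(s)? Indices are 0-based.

v_0 = (-1, -2).
v_1 = A·v_0 = (-12, 7).
v_2 = A·v_1 = (-20, -9).
v_3 = A·v_2 = (-116, 47).

v_3 = (-116, 47)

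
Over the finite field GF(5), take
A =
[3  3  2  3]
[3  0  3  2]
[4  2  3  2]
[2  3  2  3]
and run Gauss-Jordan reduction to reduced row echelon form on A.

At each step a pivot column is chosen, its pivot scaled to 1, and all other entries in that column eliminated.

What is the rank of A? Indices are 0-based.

rank = 3

[1] R0 /= 3  ⇒  (1, 1, 4, 1)
     R1 -= 3·R0  ⇒  (0, 2, 1, 4)
     R2 -= 4·R0  ⇒  (0, 3, 2, 3)
     R3 -= 2·R0  ⇒  (0, 1, 4, 1)
[2] R1 /= 2  ⇒  (0, 1, 3, 2)
     R0 -= 1·R1  ⇒  (1, 0, 1, 4)
     R2 -= 3·R1  ⇒  (0, 0, 3, 2)
     R3 -= 1·R1  ⇒  (0, 0, 1, 4)
[3] R2 /= 3  ⇒  (0, 0, 1, 4)
     R0 -= 1·R2  ⇒  (1, 0, 0, 0)
     R1 -= 3·R2  ⇒  (0, 1, 0, 0)
     R3 -= 1·R2  ⇒  (0, 0, 0, 0)
column 3 empty below row 3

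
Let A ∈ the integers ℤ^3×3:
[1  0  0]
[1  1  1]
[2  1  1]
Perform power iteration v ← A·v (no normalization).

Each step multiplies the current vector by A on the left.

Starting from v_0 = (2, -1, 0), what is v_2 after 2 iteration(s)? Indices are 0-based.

v_0 = (2, -1, 0).
v_1 = A·v_0 = (2, 1, 3).
v_2 = A·v_1 = (2, 6, 8).

v_2 = (2, 6, 8)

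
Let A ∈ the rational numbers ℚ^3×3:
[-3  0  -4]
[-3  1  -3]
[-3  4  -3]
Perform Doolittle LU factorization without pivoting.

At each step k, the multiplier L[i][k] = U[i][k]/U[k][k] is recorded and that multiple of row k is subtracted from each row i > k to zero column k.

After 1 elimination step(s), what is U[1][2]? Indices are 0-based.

Step 1: pivot at (0,0) is -3.
  row1 ← row1 − (1)·row0  ⇒  L[1][0]=1, U row1=(0, 1, 1)
  row2 ← row2 − (1)·row0  ⇒  L[2][0]=1, U row2=(0, 4, 1)

U[1][2] = 1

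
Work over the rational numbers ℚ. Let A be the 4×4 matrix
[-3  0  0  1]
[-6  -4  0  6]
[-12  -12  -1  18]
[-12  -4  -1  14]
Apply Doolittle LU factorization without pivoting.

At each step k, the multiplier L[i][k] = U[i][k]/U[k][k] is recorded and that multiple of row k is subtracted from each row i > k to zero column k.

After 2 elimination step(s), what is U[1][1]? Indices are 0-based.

[col 0] pivot -3
  R1 -= 2*R0 → (0, -4, 0, 4)  (L[1][0] := 2)
  R2 -= 4*R0 → (0, -12, -1, 14)  (L[2][0] := 4)
  R3 -= 4*R0 → (0, -4, -1, 10)  (L[3][0] := 4)
[col 1] pivot -4
  R2 -= 3*R1 → (0, 0, -1, 2)  (L[2][1] := 3)
  R3 -= 1*R1 → (0, 0, -1, 6)  (L[3][1] := 1)

U[1][1] = -4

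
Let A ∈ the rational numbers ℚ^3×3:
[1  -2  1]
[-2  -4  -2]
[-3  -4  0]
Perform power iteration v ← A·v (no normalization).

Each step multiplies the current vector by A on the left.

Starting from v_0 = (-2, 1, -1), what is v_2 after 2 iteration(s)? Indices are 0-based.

v_2 = (-7, -2, 7)

v_0 = (-2, 1, -1).
v_1 = A·v_0 = (-5, 2, 2).
v_2 = A·v_1 = (-7, -2, 7).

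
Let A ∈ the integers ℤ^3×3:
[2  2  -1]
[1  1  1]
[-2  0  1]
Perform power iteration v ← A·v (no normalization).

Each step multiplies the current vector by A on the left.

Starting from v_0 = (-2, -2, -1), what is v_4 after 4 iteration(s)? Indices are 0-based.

v_4 = (-287, -37, 249)

v_0 = (-2, -2, -1).
v_1 = A·v_0 = (-7, -5, 3).
v_2 = A·v_1 = (-27, -9, 17).
v_3 = A·v_2 = (-89, -19, 71).
v_4 = A·v_3 = (-287, -37, 249).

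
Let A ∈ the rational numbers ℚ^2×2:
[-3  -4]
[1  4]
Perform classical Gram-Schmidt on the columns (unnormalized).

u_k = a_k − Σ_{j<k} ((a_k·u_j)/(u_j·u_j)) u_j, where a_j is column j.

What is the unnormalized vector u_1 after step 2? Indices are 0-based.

u_1 = (4/5, 12/5)

Step 1: u_0 = a_0 = (-3, 1).
Step 2: u_1 = a_1 − (8/5)·u_0 = (4/5, 12/5).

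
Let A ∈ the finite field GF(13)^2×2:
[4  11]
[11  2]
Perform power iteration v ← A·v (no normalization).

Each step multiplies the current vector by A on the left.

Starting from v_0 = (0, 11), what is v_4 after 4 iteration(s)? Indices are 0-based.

v_4 = (9, 0)

v_0 = (0, 11).
v_1 = A·v_0 = (4, 9).
v_2 = A·v_1 = (11, 10).
v_3 = A·v_2 = (11, 11).
v_4 = A·v_3 = (9, 0).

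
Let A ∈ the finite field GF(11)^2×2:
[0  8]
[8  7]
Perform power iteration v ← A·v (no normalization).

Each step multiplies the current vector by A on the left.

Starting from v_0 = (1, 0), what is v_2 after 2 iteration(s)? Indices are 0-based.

v_0 = (1, 0).
v_1 = A·v_0 = (0, 8).
v_2 = A·v_1 = (9, 1).

v_2 = (9, 1)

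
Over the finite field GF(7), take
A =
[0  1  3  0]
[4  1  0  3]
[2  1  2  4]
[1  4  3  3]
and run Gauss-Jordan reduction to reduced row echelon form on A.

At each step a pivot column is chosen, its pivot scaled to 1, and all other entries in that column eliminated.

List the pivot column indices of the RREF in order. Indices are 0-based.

step 1: exchange rows 0,1
step 1: normalize row 0 (÷4) = (1, 2, 0, 6)
  row 2: subtract 2×row0 = (0, 4, 2, 6)
  row 3: subtract 1×row0 = (0, 2, 3, 4)
step 2: normalize row 1 (÷1) = (0, 1, 3, 0)
  row 0: subtract 2×row1 = (1, 0, 1, 6)
  row 2: subtract 4×row1 = (0, 0, 4, 6)
  row 3: subtract 2×row1 = (0, 0, 4, 4)
step 3: normalize row 2 (÷4) = (0, 0, 1, 5)
  row 0: subtract 1×row2 = (1, 0, 0, 1)
  row 1: subtract 3×row2 = (0, 1, 0, 6)
  row 3: subtract 4×row2 = (0, 0, 0, 5)
step 4: normalize row 3 (÷5) = (0, 0, 0, 1)
  row 0: subtract 1×row3 = (1, 0, 0, 0)
  row 1: subtract 6×row3 = (0, 1, 0, 0)
  row 2: subtract 5×row3 = (0, 0, 1, 0)

pivot columns: 0, 1, 2, 3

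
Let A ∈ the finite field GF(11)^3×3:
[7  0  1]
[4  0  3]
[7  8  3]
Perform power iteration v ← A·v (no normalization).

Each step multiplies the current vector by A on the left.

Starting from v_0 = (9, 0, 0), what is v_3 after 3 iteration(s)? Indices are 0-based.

v_0 = (9, 0, 0).
v_1 = A·v_0 = (8, 3, 8).
v_2 = A·v_1 = (9, 1, 5).
v_3 = A·v_2 = (2, 7, 9).

v_3 = (2, 7, 9)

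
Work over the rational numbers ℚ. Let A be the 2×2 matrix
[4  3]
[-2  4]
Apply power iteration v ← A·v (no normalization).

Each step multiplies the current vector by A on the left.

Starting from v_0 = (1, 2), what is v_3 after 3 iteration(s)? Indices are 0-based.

v_0 = (1, 2).
v_1 = A·v_0 = (10, 6).
v_2 = A·v_1 = (58, 4).
v_3 = A·v_2 = (244, -100).

v_3 = (244, -100)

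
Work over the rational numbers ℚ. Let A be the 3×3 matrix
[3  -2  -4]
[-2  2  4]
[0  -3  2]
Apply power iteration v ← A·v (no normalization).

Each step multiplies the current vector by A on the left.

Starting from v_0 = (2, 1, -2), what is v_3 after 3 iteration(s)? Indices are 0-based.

v_3 = (332, -248, 248)

v_0 = (2, 1, -2).
v_1 = A·v_0 = (12, -10, -7).
v_2 = A·v_1 = (84, -72, 16).
v_3 = A·v_2 = (332, -248, 248).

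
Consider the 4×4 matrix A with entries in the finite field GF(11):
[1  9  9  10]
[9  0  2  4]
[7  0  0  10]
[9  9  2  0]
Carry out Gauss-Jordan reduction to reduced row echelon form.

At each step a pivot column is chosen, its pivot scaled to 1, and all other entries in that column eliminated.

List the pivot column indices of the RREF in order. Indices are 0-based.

pivot columns: 0, 1, 2, 3

pivot(0,0)=1: scale R0 → (1, 9, 9, 10)
  clear (1,0): R1 −= (9)R0 → (0, 7, 9, 2)
  clear (2,0): R2 −= (7)R0 → (0, 3, 3, 6)
  clear (3,0): R3 −= (9)R0 → (0, 5, 9, 9)
pivot(1,1)=7: scale R1 → (0, 1, 6, 5)
  clear (0,1): R0 −= (9)R1 → (1, 0, 10, 9)
  clear (2,1): R2 −= (3)R1 → (0, 0, 7, 2)
  clear (3,1): R3 −= (5)R1 → (0, 0, 1, 6)
pivot(2,2)=7: scale R2 → (0, 0, 1, 5)
  clear (0,2): R0 −= (10)R2 → (1, 0, 0, 3)
  clear (1,2): R1 −= (6)R2 → (0, 1, 0, 8)
  clear (3,2): R3 −= (1)R2 → (0, 0, 0, 1)
pivot(3,3)=1: scale R3 → (0, 0, 0, 1)
  clear (0,3): R0 −= (3)R3 → (1, 0, 0, 0)
  clear (1,3): R1 −= (8)R3 → (0, 1, 0, 0)
  clear (2,3): R2 −= (5)R3 → (0, 0, 1, 0)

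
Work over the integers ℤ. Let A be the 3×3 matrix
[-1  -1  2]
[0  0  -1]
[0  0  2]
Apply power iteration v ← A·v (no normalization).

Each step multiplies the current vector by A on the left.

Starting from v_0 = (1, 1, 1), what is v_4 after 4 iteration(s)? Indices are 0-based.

v_0 = (1, 1, 1).
v_1 = A·v_0 = (0, -1, 2).
v_2 = A·v_1 = (5, -2, 4).
v_3 = A·v_2 = (5, -4, 8).
v_4 = A·v_3 = (15, -8, 16).

v_4 = (15, -8, 16)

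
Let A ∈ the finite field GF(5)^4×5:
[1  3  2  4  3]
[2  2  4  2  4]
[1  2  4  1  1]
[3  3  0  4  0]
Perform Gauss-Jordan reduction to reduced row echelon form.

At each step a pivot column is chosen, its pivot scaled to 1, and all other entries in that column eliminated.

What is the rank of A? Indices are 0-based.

[1] R0 /= 1  ⇒  (1, 3, 2, 4, 3)
     R1 -= 2·R0  ⇒  (0, 1, 0, 4, 3)
     R2 -= 1·R0  ⇒  (0, 4, 2, 2, 3)
     R3 -= 3·R0  ⇒  (0, 4, 4, 2, 1)
[2] R1 /= 1  ⇒  (0, 1, 0, 4, 3)
     R0 -= 3·R1  ⇒  (1, 0, 2, 2, 4)
     R2 -= 4·R1  ⇒  (0, 0, 2, 1, 1)
     R3 -= 4·R1  ⇒  (0, 0, 4, 1, 4)
[3] R2 /= 2  ⇒  (0, 0, 1, 3, 3)
     R0 -= 2·R2  ⇒  (1, 0, 0, 1, 3)
     R3 -= 4·R2  ⇒  (0, 0, 0, 4, 2)
[4] R3 /= 4  ⇒  (0, 0, 0, 1, 3)
     R0 -= 1·R3  ⇒  (1, 0, 0, 0, 0)
     R1 -= 4·R3  ⇒  (0, 1, 0, 0, 1)
     R2 -= 3·R3  ⇒  (0, 0, 1, 0, 4)

rank = 4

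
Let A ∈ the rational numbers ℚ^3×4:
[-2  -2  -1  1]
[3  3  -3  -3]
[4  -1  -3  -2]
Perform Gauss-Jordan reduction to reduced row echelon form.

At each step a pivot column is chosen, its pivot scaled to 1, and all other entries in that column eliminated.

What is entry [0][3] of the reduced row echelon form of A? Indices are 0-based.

step 1: normalize row 0 (÷-2) = (1, 1, 1/2, -1/2)
  row 1: subtract 3×row0 = (0, 0, -9/2, -3/2)
  row 2: subtract 4×row0 = (0, -5, -5, 0)
step 2: exchange rows 1,2
step 2: normalize row 1 (÷-5) = (0, 1, 1, 0)
  row 0: subtract 1×row1 = (1, 0, -1/2, -1/2)
step 3: normalize row 2 (÷-9/2) = (0, 0, 1, 1/3)
  row 0: subtract -1/2×row2 = (1, 0, 0, -1/3)
  row 1: subtract 1×row2 = (0, 1, 0, -1/3)

M[0][3] = -1/3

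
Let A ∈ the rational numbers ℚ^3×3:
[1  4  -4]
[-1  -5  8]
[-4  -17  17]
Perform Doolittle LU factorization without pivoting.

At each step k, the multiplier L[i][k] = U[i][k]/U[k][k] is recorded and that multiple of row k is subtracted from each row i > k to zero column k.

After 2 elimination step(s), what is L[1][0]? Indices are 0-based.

k=0: U[0][0]=1
  eliminate (1,0): mult=-1, new row 1: (0, -1, 4); set L[1][0]=-1
  eliminate (2,0): mult=-4, new row 2: (0, -1, 1); set L[2][0]=-4
k=1: U[1][1]=-1
  eliminate (2,1): mult=1, new row 2: (0, 0, -3); set L[2][1]=1

L[1][0] = -1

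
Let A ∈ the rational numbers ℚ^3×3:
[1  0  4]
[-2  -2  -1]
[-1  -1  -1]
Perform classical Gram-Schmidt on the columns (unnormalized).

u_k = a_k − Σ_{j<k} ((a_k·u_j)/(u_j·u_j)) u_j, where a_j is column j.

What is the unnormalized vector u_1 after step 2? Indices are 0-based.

Step 1: u_0 = a_0 = (1, -2, -1).
Step 2: u_1 = a_1 − (5/6)·u_0 = (-5/6, -1/3, -1/6).

u_1 = (-5/6, -1/3, -1/6)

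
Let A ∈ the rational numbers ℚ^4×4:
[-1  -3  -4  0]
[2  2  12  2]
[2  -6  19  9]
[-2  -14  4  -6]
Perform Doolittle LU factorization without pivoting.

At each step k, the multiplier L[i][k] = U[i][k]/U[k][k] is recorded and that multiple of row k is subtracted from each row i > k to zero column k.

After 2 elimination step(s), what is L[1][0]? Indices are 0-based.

[col 0] pivot -1
  R1 -= -2*R0 → (0, -4, 4, 2)  (L[1][0] := -2)
  R2 -= -2*R0 → (0, -12, 11, 9)  (L[2][0] := -2)
  R3 -= 2*R0 → (0, -8, 12, -6)  (L[3][0] := 2)
[col 1] pivot -4
  R2 -= 3*R1 → (0, 0, -1, 3)  (L[2][1] := 3)
  R3 -= 2*R1 → (0, 0, 4, -10)  (L[3][1] := 2)

L[1][0] = -2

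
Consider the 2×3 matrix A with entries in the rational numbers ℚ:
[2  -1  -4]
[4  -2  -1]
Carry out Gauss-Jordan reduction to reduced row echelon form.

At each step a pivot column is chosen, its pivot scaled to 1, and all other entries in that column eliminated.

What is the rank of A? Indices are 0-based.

pivot(0,0)=2: scale R0 → (1, -1/2, -2)
  clear (1,0): R1 −= (4)R0 → (0, 0, 7)
col 1: no nonzero at/below row 1; advance.
pivot(1,2)=7: scale R1 → (0, 0, 1)
  clear (0,2): R0 −= (-2)R1 → (1, -1/2, 0)

rank = 2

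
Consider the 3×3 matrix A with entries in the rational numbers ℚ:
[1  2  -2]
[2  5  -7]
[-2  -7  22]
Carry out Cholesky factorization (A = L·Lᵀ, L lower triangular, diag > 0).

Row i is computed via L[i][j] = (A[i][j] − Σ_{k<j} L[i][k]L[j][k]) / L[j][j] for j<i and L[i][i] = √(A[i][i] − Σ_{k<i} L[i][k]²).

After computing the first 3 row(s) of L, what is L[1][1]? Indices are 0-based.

L[1][1] = 1

Step 1: L[0][0] = √(1) = 1.
  L[1][0] = (2) / L[0][0] = 2.
Step 2: L[1][1] = √(1) = 1.
  L[2][0] = (-2) / L[0][0] = -2.
  L[2][1] = (-3) / L[1][1] = -3.
Step 3: L[2][2] = √(9) = 3.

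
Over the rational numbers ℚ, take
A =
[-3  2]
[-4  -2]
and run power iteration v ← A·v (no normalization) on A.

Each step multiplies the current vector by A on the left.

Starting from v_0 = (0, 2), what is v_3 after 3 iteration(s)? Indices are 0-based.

v_0 = (0, 2).
v_1 = A·v_0 = (4, -4).
v_2 = A·v_1 = (-20, -8).
v_3 = A·v_2 = (44, 96).

v_3 = (44, 96)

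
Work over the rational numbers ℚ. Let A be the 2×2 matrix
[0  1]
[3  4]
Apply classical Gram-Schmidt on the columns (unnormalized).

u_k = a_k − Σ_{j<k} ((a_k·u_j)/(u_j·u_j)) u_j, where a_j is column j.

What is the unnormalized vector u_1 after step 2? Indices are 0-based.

u_1 = (1, 0)

Step 1: u_0 = a_0 = (0, 3).
Step 2: u_1 = a_1 − (4/3)·u_0 = (1, 0).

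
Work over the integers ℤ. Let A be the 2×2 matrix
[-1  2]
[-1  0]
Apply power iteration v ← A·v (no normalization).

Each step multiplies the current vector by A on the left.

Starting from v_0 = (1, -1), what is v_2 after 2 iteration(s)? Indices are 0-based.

v_2 = (1, 3)

v_0 = (1, -1).
v_1 = A·v_0 = (-3, -1).
v_2 = A·v_1 = (1, 3).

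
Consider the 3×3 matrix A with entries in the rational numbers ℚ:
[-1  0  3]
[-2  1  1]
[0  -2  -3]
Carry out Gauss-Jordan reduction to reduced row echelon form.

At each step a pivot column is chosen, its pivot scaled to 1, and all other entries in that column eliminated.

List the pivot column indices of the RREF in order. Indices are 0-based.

pivot(0,0)=-1: scale R0 → (1, 0, -3)
  clear (1,0): R1 −= (-2)R0 → (0, 1, -5)
pivot(1,1)=1: scale R1 → (0, 1, -5)
  clear (2,1): R2 −= (-2)R1 → (0, 0, -13)
pivot(2,2)=-13: scale R2 → (0, 0, 1)
  clear (0,2): R0 −= (-3)R2 → (1, 0, 0)
  clear (1,2): R1 −= (-5)R2 → (0, 1, 0)

pivot columns: 0, 1, 2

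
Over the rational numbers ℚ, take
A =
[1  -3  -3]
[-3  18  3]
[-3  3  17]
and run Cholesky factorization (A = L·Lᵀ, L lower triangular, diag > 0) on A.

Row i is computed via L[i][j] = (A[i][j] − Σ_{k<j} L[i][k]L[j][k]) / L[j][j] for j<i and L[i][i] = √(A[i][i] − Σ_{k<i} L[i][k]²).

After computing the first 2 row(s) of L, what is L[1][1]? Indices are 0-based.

L[1][1] = 3

Step 1: L[0][0] = √(1) = 1.
  L[1][0] = (-3) / L[0][0] = -3.
Step 2: L[1][1] = √(9) = 3.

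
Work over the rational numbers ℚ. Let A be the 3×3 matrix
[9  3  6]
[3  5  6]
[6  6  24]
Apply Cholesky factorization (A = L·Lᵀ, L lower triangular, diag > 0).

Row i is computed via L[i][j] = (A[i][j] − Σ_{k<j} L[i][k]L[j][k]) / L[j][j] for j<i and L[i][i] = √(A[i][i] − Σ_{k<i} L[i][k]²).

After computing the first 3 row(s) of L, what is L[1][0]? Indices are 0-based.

L[1][0] = 1

Step 1: L[0][0] = √(9) = 3.
  L[1][0] = (3) / L[0][0] = 1.
Step 2: L[1][1] = √(4) = 2.
  L[2][0] = (6) / L[0][0] = 2.
  L[2][1] = (4) / L[1][1] = 2.
Step 3: L[2][2] = √(16) = 4.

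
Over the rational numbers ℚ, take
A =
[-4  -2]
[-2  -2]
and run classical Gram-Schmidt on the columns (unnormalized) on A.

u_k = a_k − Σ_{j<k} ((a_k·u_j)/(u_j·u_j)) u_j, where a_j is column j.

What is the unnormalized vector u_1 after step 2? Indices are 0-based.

u_1 = (2/5, -4/5)

Step 1: u_0 = a_0 = (-4, -2).
Step 2: u_1 = a_1 − (3/5)·u_0 = (2/5, -4/5).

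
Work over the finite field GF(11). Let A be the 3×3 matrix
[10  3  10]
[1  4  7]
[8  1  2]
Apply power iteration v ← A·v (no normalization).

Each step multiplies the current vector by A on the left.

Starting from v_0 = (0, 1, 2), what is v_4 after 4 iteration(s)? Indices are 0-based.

v_4 = (6, 10, 7)

v_0 = (0, 1, 2).
v_1 = A·v_0 = (1, 7, 5).
v_2 = A·v_1 = (4, 9, 3).
v_3 = A·v_2 = (9, 6, 3).
v_4 = A·v_3 = (6, 10, 7).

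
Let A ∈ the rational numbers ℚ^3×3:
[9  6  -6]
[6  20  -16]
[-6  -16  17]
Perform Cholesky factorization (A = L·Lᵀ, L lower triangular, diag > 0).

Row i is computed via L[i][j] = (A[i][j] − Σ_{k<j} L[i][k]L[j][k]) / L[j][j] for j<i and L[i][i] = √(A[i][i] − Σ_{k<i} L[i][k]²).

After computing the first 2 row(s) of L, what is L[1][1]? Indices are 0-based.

L[1][1] = 4

Step 1: L[0][0] = √(9) = 3.
  L[1][0] = (6) / L[0][0] = 2.
Step 2: L[1][1] = √(16) = 4.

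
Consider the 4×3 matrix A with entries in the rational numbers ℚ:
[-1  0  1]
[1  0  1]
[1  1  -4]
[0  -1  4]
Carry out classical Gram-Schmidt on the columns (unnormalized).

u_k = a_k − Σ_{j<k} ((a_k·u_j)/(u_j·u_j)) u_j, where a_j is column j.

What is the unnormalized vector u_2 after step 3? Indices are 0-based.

Step 1: u_0 = a_0 = (-1, 1, 1, 0).
Step 2: u_1 = a_1 − (1/3)·u_0 = (1/3, -1/3, 2/3, -1).
Step 3: u_2 = a_2 − (-4/3)·u_0 − (-4)·u_1 = (1, 1, 0, 0).

u_2 = (1, 1, 0, 0)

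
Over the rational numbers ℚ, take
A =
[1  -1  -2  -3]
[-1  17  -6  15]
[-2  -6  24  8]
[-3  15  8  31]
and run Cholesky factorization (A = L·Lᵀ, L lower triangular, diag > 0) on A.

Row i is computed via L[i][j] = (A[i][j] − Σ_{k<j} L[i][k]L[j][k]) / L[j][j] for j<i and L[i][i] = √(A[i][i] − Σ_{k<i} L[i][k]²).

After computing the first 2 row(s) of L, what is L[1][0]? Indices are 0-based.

Step 1: L[0][0] = √(1) = 1.
  L[1][0] = (-1) / L[0][0] = -1.
Step 2: L[1][1] = √(16) = 4.

L[1][0] = -1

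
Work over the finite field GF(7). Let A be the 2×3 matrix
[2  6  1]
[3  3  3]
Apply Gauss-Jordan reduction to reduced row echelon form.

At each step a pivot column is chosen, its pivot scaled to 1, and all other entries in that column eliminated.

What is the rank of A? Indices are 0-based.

rank = 2

[1] R0 /= 2  ⇒  (1, 3, 4)
     R1 -= 3·R0  ⇒  (0, 1, 5)
[2] R1 /= 1  ⇒  (0, 1, 5)
     R0 -= 3·R1  ⇒  (1, 0, 3)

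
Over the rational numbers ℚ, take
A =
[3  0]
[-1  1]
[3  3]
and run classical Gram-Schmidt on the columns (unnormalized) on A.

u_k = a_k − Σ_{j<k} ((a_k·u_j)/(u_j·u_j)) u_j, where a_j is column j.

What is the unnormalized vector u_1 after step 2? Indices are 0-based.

u_1 = (-24/19, 27/19, 33/19)

Step 1: u_0 = a_0 = (3, -1, 3).
Step 2: u_1 = a_1 − (8/19)·u_0 = (-24/19, 27/19, 33/19).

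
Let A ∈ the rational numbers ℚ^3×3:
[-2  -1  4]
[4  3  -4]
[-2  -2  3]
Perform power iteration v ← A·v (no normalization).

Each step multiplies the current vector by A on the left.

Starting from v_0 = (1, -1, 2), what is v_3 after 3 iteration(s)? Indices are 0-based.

v_0 = (1, -1, 2).
v_1 = A·v_0 = (7, -7, 6).
v_2 = A·v_1 = (17, -17, 18).
v_3 = A·v_2 = (55, -55, 54).

v_3 = (55, -55, 54)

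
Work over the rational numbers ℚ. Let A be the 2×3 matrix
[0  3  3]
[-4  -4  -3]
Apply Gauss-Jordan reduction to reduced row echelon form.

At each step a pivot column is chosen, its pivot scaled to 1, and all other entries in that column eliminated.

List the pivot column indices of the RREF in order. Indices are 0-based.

[1] R0 <-> R1
[1] R0 /= -4  ⇒  (1, 1, 3/4)
[2] R1 /= 3  ⇒  (0, 1, 1)
     R0 -= 1·R1  ⇒  (1, 0, -1/4)

pivot columns: 0, 1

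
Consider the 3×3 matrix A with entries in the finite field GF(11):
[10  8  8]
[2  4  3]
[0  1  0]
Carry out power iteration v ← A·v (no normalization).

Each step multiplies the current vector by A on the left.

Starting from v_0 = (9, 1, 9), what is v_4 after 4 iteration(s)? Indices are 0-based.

v_0 = (9, 1, 9).
v_1 = A·v_0 = (5, 5, 1).
v_2 = A·v_1 = (10, 0, 5).
v_3 = A·v_2 = (8, 2, 0).
v_4 = A·v_3 = (8, 2, 2).

v_4 = (8, 2, 2)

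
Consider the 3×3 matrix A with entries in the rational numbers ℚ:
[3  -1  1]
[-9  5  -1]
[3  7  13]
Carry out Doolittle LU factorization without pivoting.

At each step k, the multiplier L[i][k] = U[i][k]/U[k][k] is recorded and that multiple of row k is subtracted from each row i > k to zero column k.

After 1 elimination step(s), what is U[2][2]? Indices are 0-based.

U[2][2] = 12

k=0: U[0][0]=3
  eliminate (1,0): mult=-3, new row 1: (0, 2, 2); set L[1][0]=-3
  eliminate (2,0): mult=1, new row 2: (0, 8, 12); set L[2][0]=1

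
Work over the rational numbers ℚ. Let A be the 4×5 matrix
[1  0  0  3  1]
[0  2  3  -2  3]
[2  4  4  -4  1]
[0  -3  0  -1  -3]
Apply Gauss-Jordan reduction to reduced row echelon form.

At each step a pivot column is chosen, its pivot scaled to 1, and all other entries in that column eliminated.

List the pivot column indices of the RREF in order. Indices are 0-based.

pivot(0,0)=1: scale R0 → (1, 0, 0, 3, 1)
  clear (2,0): R2 −= (2)R0 → (0, 4, 4, -10, -1)
pivot(1,1)=2: scale R1 → (0, 1, 3/2, -1, 3/2)
  clear (2,1): R2 −= (4)R1 → (0, 0, -2, -6, -7)
  clear (3,1): R3 −= (-3)R1 → (0, 0, 9/2, -4, 3/2)
pivot(2,2)=-2: scale R2 → (0, 0, 1, 3, 7/2)
  clear (1,2): R1 −= (3/2)R2 → (0, 1, 0, -11/2, -15/4)
  clear (3,2): R3 −= (9/2)R2 → (0, 0, 0, -35/2, -57/4)
pivot(3,3)=-35/2: scale R3 → (0, 0, 0, 1, 57/70)
  clear (0,3): R0 −= (3)R3 → (1, 0, 0, 0, -101/70)
  clear (1,3): R1 −= (-11/2)R3 → (0, 1, 0, 0, 51/70)
  clear (2,3): R2 −= (3)R3 → (0, 0, 1, 0, 37/35)

pivot columns: 0, 1, 2, 3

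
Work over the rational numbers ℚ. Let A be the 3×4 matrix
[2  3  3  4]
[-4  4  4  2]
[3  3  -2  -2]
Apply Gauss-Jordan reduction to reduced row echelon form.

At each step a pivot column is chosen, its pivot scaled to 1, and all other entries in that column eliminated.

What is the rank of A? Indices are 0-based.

rank = 3

step 1: normalize row 0 (÷2) = (1, 3/2, 3/2, 2)
  row 1: subtract -4×row0 = (0, 10, 10, 10)
  row 2: subtract 3×row0 = (0, -3/2, -13/2, -8)
step 2: normalize row 1 (÷10) = (0, 1, 1, 1)
  row 0: subtract 3/2×row1 = (1, 0, 0, 1/2)
  row 2: subtract -3/2×row1 = (0, 0, -5, -13/2)
step 3: normalize row 2 (÷-5) = (0, 0, 1, 13/10)
  row 1: subtract 1×row2 = (0, 1, 0, -3/10)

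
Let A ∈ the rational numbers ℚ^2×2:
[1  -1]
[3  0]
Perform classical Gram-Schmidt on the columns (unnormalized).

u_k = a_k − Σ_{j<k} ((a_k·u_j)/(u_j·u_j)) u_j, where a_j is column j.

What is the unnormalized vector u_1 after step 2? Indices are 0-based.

u_1 = (-9/10, 3/10)

Step 1: u_0 = a_0 = (1, 3).
Step 2: u_1 = a_1 − (-1/10)·u_0 = (-9/10, 3/10).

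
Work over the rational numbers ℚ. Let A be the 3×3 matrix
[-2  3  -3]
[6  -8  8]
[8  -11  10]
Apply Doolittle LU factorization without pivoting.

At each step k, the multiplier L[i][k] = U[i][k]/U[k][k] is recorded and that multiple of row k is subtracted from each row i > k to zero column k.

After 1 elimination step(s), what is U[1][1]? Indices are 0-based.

[col 0] pivot -2
  R1 -= -3*R0 → (0, 1, -1)  (L[1][0] := -3)
  R2 -= -4*R0 → (0, 1, -2)  (L[2][0] := -4)

U[1][1] = 1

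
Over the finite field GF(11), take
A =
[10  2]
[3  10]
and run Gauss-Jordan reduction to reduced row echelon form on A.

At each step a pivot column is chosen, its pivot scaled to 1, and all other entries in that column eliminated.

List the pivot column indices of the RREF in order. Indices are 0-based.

pivot columns: 0, 1

pivot(0,0)=10: scale R0 → (1, 9)
  clear (1,0): R1 −= (3)R0 → (0, 5)
pivot(1,1)=5: scale R1 → (0, 1)
  clear (0,1): R0 −= (9)R1 → (1, 0)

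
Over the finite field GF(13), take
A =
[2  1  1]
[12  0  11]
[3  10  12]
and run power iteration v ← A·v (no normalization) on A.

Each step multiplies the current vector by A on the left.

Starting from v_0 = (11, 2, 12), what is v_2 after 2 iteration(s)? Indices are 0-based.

v_0 = (11, 2, 12).
v_1 = A·v_0 = (10, 4, 2).
v_2 = A·v_1 = (0, 12, 3).

v_2 = (0, 12, 3)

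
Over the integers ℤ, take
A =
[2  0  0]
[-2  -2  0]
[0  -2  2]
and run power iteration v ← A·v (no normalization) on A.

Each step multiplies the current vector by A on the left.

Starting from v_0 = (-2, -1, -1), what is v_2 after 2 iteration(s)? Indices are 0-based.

v_2 = (-8, -4, -12)

v_0 = (-2, -1, -1).
v_1 = A·v_0 = (-4, 6, 0).
v_2 = A·v_1 = (-8, -4, -12).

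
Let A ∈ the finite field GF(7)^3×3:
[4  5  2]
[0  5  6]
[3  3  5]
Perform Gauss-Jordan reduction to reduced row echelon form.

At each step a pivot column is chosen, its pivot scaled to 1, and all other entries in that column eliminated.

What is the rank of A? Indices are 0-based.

rank = 3

step 1: normalize row 0 (÷4) = (1, 3, 4)
  row 2: subtract 3×row0 = (0, 1, 0)
step 2: normalize row 1 (÷5) = (0, 1, 4)
  row 0: subtract 3×row1 = (1, 0, 6)
  row 2: subtract 1×row1 = (0, 0, 3)
step 3: normalize row 2 (÷3) = (0, 0, 1)
  row 0: subtract 6×row2 = (1, 0, 0)
  row 1: subtract 4×row2 = (0, 1, 0)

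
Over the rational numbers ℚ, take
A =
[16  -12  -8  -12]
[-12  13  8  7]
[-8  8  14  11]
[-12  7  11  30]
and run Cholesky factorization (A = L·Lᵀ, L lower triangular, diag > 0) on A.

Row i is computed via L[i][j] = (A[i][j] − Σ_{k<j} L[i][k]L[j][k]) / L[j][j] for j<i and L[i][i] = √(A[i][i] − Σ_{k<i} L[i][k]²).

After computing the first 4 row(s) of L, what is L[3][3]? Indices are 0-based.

Step 1: L[0][0] = √(16) = 4.
  L[1][0] = (-12) / L[0][0] = -3.
Step 2: L[1][1] = √(4) = 2.
  L[2][0] = (-8) / L[0][0] = -2.
  L[2][1] = (2) / L[1][1] = 1.
Step 3: L[2][2] = √(9) = 3.
  L[3][0] = (-12) / L[0][0] = -3.
  L[3][1] = (-2) / L[1][1] = -1.
  L[3][2] = (6) / L[2][2] = 2.
Step 4: L[3][3] = √(16) = 4.

L[3][3] = 4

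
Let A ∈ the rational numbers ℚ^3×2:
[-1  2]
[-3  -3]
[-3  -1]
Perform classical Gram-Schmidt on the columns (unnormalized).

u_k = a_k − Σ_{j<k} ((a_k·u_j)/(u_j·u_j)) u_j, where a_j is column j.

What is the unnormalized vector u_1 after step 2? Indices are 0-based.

Step 1: u_0 = a_0 = (-1, -3, -3).
Step 2: u_1 = a_1 − (10/19)·u_0 = (48/19, -27/19, 11/19).

u_1 = (48/19, -27/19, 11/19)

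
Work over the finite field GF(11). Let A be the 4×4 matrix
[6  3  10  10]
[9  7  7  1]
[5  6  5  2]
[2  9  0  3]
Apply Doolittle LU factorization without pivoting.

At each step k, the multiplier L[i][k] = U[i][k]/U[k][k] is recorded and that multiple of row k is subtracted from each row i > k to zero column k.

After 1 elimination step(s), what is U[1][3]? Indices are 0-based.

k=0: U[0][0]=6
  eliminate (1,0): mult=7, new row 1: (0, 8, 3, 8); set L[1][0]=7
  eliminate (2,0): mult=10, new row 2: (0, 9, 4, 1); set L[2][0]=10
  eliminate (3,0): mult=4, new row 3: (0, 8, 4, 7); set L[3][0]=4

U[1][3] = 8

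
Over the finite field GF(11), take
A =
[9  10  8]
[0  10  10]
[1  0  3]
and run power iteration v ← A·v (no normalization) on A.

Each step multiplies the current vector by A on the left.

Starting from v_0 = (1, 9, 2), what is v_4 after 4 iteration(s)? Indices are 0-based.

v_0 = (1, 9, 2).
v_1 = A·v_0 = (5, 0, 7).
v_2 = A·v_1 = (2, 4, 4).
v_3 = A·v_2 = (2, 3, 3).
v_4 = A·v_3 = (6, 5, 0).

v_4 = (6, 5, 0)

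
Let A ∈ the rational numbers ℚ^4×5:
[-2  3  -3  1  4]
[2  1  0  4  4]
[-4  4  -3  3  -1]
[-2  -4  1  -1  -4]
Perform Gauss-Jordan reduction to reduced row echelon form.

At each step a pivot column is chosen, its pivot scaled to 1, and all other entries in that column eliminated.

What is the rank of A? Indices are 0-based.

step 1: normalize row 0 (÷-2) = (1, -3/2, 3/2, -1/2, -2)
  row 1: subtract 2×row0 = (0, 4, -3, 5, 8)
  row 2: subtract -4×row0 = (0, -2, 3, 1, -9)
  row 3: subtract -2×row0 = (0, -7, 4, -2, -8)
step 2: normalize row 1 (÷4) = (0, 1, -3/4, 5/4, 2)
  row 0: subtract -3/2×row1 = (1, 0, 3/8, 11/8, 1)
  row 2: subtract -2×row1 = (0, 0, 3/2, 7/2, -5)
  row 3: subtract -7×row1 = (0, 0, -5/4, 27/4, 6)
step 3: normalize row 2 (÷3/2) = (0, 0, 1, 7/3, -10/3)
  row 0: subtract 3/8×row2 = (1, 0, 0, 1/2, 9/4)
  row 1: subtract -3/4×row2 = (0, 1, 0, 3, -1/2)
  row 3: subtract -5/4×row2 = (0, 0, 0, 29/3, 11/6)
step 4: normalize row 3 (÷29/3) = (0, 0, 0, 1, 11/58)
  row 0: subtract 1/2×row3 = (1, 0, 0, 0, 125/58)
  row 1: subtract 3×row3 = (0, 1, 0, 0, -31/29)
  row 2: subtract 7/3×row3 = (0, 0, 1, 0, -219/58)

rank = 4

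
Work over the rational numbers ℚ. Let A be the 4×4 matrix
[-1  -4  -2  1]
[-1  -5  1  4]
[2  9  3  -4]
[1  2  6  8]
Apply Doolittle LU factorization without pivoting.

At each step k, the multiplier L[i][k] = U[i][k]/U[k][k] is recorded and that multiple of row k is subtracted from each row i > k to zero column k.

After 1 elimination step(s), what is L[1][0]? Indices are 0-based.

Step 1: pivot at (0,0) is -1.
  row1 ← row1 − (1)·row0  ⇒  L[1][0]=1, U row1=(0, -1, 3, 3)
  row2 ← row2 − (-2)·row0  ⇒  L[2][0]=-2, U row2=(0, 1, -1, -2)
  row3 ← row3 − (-1)·row0  ⇒  L[3][0]=-1, U row3=(0, -2, 4, 9)

L[1][0] = 1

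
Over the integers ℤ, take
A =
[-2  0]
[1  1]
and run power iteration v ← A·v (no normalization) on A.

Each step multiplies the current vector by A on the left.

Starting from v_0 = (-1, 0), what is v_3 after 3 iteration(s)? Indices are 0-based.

v_3 = (8, -3)

v_0 = (-1, 0).
v_1 = A·v_0 = (2, -1).
v_2 = A·v_1 = (-4, 1).
v_3 = A·v_2 = (8, -3).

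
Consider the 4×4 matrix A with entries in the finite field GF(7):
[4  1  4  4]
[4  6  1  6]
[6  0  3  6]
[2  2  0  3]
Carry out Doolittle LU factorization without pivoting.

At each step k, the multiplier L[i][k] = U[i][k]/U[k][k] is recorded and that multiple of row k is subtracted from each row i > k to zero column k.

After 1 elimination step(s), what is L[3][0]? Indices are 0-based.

L[3][0] = 4

Step 1: pivot at (0,0) is 4.
  row1 ← row1 − (1)·row0  ⇒  L[1][0]=1, U row1=(0, 5, 4, 2)
  row2 ← row2 − (5)·row0  ⇒  L[2][0]=5, U row2=(0, 2, 4, 0)
  row3 ← row3 − (4)·row0  ⇒  L[3][0]=4, U row3=(0, 5, 5, 1)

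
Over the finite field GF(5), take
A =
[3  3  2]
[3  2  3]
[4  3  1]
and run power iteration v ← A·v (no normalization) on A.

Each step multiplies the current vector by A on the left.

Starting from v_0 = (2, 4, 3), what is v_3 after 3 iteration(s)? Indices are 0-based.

v_0 = (2, 4, 3).
v_1 = A·v_0 = (4, 3, 3).
v_2 = A·v_1 = (2, 2, 3).
v_3 = A·v_2 = (3, 4, 2).

v_3 = (3, 4, 2)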